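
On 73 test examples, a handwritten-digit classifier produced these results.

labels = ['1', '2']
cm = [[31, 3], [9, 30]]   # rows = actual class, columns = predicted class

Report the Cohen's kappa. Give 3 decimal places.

0.673

Observed agreement pₒ = trace/N = 61/73 = 0.8356
Expected agreement pₑ = Σ (rowᵢ·colᵢ)/N² = (34·40 + 39·33)/73² = 0.4967
κ = (pₒ − pₑ)/(1 − pₑ) = (0.8356 − 0.4967)/(1 − 0.4967) = 0.673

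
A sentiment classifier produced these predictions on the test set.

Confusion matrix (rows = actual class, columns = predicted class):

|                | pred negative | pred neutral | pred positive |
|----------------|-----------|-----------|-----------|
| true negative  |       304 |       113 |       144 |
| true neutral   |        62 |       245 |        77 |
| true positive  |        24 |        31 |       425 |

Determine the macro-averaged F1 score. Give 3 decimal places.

Per-class F1 score (2·TP/(2·TP+FP+FN)):
  negative: TP=304, FP=62+24=86, FN=113+144=257 → 608/951 = 0.6393
  neutral: TP=245, FP=113+31=144, FN=62+77=139 → 490/773 = 0.6339
  positive: TP=425, FP=144+77=221, FN=24+31=55 → 850/1126 = 0.7549
Macro-F1 score = mean = (0.6393 + 0.6339 + 0.7549) / 3 = 0.676

0.676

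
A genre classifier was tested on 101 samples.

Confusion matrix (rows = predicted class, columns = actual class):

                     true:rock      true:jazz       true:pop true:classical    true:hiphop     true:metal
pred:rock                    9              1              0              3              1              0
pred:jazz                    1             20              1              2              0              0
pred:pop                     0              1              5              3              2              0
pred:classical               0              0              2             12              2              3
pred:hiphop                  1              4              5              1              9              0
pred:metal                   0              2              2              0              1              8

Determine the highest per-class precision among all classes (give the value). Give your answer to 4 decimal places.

Per-class precision (TP/(TP+FP)):
  rock: TP=9, FP=1+0+3+1+0=5 → 9/14 = 0.64286
  jazz: TP=20, FP=1+1+2+0+0=4 → 20/24 = 0.83333
  pop: TP=5, FP=0+1+3+2+0=6 → 5/11 = 0.45455
  classical: TP=12, FP=0+0+2+2+3=7 → 12/19 = 0.63158
  hiphop: TP=9, FP=1+4+5+1+0=11 → 9/20 = 0.45000
  metal: TP=8, FP=0+2+2+0+1=5 → 8/13 = 0.61538
Highest is class 'jazz' with precision = 0.8333.

0.8333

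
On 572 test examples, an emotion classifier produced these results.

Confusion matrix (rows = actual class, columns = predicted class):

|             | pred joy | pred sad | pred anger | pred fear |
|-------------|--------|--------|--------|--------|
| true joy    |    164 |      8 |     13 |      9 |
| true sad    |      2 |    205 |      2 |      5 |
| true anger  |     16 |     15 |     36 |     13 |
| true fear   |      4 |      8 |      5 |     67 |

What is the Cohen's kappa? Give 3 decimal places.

0.749

Observed agreement pₒ = trace/N = 472/572 = 0.8252
Expected agreement pₑ = Σ (rowᵢ·colᵢ)/N² = (194·186 + 214·236 + 80·56 + 84·94)/572² = 0.3025
κ = (pₒ − pₑ)/(1 − pₑ) = (0.8252 − 0.3025)/(1 − 0.3025) = 0.749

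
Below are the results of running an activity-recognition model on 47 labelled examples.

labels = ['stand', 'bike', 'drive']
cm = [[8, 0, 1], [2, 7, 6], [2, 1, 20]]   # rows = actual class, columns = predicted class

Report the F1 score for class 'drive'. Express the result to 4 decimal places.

F1 score = 2·TP/(2·TP+FP+FN).
drive: TP=20, FP=1+6=7, FN=2+1=3 → 40/50 = 0.80000

0.8000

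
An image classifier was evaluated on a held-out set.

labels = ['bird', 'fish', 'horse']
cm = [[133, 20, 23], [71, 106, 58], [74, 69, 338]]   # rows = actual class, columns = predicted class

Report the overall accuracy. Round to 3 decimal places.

0.647

Accuracy = trace / total = (133+106+338=577) / 892 = 577/892 = 0.647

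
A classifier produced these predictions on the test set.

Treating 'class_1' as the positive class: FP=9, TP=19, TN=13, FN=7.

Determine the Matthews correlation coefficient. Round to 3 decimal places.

0.325

MCC = (TP·TN − FP·FN) / √((TP+FP)(TP+FN)(TN+FP)(TN+FN))
Numerator = 19·13 − 9·7 = 184
Denominator = √(28·26·22·20) = √320320 = 565.9682
MCC = 184 / 565.9682 = 0.325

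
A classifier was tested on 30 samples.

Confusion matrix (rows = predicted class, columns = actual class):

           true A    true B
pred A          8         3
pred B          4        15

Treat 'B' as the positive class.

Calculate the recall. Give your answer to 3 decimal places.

0.833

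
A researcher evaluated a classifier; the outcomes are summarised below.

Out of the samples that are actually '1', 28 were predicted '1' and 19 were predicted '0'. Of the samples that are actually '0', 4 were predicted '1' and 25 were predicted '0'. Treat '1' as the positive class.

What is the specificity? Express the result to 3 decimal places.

0.862

Specificity = TN/(TN+FP) = 25/(25+4) = 0.862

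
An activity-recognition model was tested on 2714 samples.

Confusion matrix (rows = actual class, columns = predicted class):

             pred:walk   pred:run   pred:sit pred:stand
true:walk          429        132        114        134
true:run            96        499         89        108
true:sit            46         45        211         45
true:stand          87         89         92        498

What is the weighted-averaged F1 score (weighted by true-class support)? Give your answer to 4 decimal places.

Per-class F1 score (2·TP/(2·TP+FP+FN)):
  walk: TP=429, FP=96+46+87=229, FN=132+114+134=380 → 858/1467 = 0.58487
  run: TP=499, FP=132+45+89=266, FN=96+89+108=293 → 998/1557 = 0.64098
  sit: TP=211, FP=114+89+92=295, FN=46+45+45=136 → 422/853 = 0.49472
  stand: TP=498, FP=134+108+45=287, FN=87+89+92=268 → 996/1551 = 0.64217
Weighted-F1 score = Σ (supportᵢ/N)·F1 scoreᵢ with N=2714: (809/2714)·0.58487 + (792/2714)·0.64098 + (347/2714)·0.49472 + (766/2714)·0.64217 = 0.6059

0.6059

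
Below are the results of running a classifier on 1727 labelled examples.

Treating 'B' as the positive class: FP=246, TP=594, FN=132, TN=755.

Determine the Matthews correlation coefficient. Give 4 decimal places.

0.5653

MCC = (TP·TN − FP·FN) / √((TP+FP)(TP+FN)(TN+FP)(TN+FN))
Numerator = 594·755 − 246·132 = 415998
Denominator = √(840·726·1001·887) = √541469008080 = 735845.7774
MCC = 415998 / 735845.7774 = 0.5653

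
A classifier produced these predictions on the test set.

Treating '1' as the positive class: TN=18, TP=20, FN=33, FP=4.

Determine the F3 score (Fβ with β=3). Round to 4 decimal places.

0.3992

Fβ = (1+β²)·TP / ((1+β²)·TP + β²·FN + FP), with β²=9
= 10·20 / (10·20 + 9·33 + 4) = 0.3992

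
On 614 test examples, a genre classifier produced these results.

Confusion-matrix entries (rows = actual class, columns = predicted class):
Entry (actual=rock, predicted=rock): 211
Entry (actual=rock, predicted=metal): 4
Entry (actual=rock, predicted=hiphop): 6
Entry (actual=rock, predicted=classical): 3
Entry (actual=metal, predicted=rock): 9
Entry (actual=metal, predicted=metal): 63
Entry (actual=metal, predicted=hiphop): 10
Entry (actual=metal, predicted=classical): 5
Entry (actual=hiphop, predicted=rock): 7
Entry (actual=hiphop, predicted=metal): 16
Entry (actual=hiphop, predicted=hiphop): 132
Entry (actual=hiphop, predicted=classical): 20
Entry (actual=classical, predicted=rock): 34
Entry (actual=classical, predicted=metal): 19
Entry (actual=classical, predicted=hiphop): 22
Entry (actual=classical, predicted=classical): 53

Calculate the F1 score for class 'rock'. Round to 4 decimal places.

One-vs-rest for 'rock': TP = diagonal; FP = other classes predicted 'rock'; FN = 'rock' predicted as other.
F1 score = 2·TP/(2·TP+FP+FN).
rock: TP=211, FP=9+7+34=50, FN=4+6+3=13 → 422/485 = 0.87010

0.8701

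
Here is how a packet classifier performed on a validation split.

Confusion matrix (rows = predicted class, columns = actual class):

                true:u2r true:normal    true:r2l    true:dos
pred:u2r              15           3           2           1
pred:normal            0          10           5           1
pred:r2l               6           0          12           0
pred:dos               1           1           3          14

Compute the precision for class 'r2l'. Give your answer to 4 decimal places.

Treat 'r2l' as positive and all other classes as negative.
precision = TP/(TP+FP).
r2l: TP=12, FP=6+0+0=6 → 12/18 = 0.66667

0.6667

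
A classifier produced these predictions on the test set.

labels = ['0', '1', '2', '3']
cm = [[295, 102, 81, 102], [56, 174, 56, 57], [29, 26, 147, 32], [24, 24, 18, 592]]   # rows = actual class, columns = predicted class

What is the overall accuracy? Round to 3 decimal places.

0.666

Accuracy = trace / total = (295+174+147+592=1208) / 1815 = 1208/1815 = 0.666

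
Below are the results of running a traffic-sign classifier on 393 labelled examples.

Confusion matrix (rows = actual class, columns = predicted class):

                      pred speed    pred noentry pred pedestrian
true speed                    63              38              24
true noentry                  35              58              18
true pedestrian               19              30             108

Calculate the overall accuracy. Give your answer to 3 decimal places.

0.583

Accuracy = trace / total = (63+58+108=229) / 393 = 229/393 = 0.583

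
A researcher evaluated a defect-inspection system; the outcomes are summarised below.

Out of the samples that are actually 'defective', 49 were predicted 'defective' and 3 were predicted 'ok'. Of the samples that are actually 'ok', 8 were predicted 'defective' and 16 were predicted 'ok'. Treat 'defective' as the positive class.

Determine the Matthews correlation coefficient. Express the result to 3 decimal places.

0.654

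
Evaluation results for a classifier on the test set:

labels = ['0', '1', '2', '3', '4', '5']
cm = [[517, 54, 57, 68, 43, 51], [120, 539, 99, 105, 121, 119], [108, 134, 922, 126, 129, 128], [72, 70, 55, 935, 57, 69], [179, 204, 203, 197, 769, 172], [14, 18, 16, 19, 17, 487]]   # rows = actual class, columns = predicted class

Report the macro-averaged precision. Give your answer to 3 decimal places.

0.587

Per-class precision (TP/(TP+FP)):
  0: TP=517, FP=120+108+72+179+14=493 → 517/1010 = 0.5119
  1: TP=539, FP=54+134+70+204+18=480 → 539/1019 = 0.5289
  2: TP=922, FP=57+99+55+203+16=430 → 922/1352 = 0.6820
  3: TP=935, FP=68+105+126+197+19=515 → 935/1450 = 0.6448
  4: TP=769, FP=43+121+129+57+17=367 → 769/1136 = 0.6769
  5: TP=487, FP=51+119+128+69+172=539 → 487/1026 = 0.4747
Macro-precision = mean = (0.5119 + 0.5289 + 0.6820 + 0.6448 + 0.6769 + 0.4747) / 6 = 0.587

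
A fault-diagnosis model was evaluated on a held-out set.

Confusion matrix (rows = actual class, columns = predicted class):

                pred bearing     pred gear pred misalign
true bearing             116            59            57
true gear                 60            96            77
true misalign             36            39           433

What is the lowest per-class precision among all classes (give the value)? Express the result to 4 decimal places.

0.4948

Per-class precision (TP/(TP+FP)):
  bearing: TP=116, FP=60+36=96 → 116/212 = 0.54717
  gear: TP=96, FP=59+39=98 → 96/194 = 0.49485
  misalign: TP=433, FP=57+77=134 → 433/567 = 0.76367
Lowest is class 'gear' with precision = 0.4948.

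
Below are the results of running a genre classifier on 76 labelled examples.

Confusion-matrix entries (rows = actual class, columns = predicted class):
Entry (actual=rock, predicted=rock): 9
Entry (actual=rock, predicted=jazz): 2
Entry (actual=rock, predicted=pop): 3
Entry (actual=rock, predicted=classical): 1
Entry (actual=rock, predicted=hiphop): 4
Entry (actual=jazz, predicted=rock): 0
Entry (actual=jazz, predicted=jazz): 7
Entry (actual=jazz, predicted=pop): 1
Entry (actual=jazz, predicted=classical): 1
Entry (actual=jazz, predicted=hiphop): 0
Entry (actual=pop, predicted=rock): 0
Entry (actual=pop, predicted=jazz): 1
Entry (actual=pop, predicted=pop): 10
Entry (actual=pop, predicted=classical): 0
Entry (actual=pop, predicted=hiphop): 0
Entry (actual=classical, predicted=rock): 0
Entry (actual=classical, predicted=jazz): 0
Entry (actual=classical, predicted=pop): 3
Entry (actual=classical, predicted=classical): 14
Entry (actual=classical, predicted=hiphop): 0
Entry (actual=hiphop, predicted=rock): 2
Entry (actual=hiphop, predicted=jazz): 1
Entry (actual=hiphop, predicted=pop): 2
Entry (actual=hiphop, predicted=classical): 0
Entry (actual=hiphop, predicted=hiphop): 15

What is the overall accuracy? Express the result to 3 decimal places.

0.724

Accuracy = trace / total = (9+7+10+14+15=55) / 76 = 55/76 = 0.724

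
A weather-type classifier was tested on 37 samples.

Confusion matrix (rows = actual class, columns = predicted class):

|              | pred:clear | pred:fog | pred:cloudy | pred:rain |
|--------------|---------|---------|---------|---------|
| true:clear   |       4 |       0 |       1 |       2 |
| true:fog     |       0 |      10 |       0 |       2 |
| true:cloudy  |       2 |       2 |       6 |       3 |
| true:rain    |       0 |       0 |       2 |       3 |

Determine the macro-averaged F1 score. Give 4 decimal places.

Per-class F1 score (2·TP/(2·TP+FP+FN)):
  clear: TP=4, FP=0+2+0=2, FN=0+1+2=3 → 8/13 = 0.61538
  fog: TP=10, FP=0+2+0=2, FN=0+0+2=2 → 20/24 = 0.83333
  cloudy: TP=6, FP=1+0+2=3, FN=2+2+3=7 → 12/22 = 0.54545
  rain: TP=3, FP=2+2+3=7, FN=0+0+2=2 → 6/15 = 0.40000
Macro-F1 score = mean = (0.61538 + 0.83333 + 0.54545 + 0.40000) / 4 = 0.5985

0.5985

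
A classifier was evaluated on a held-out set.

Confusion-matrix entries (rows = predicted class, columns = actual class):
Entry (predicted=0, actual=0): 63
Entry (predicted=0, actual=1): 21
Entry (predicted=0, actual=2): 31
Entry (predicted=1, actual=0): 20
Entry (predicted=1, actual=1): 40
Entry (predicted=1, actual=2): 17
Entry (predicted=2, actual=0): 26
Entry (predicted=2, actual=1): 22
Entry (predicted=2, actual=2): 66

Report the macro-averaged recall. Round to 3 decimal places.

0.546

Per-class recall (TP/(TP+FN)):
  0: TP=63, FN=20+26=46 → 63/109 = 0.5780
  1: TP=40, FN=21+22=43 → 40/83 = 0.4819
  2: TP=66, FN=31+17=48 → 66/114 = 0.5789
Macro-recall = mean = (0.5780 + 0.4819 + 0.5789) / 3 = 0.546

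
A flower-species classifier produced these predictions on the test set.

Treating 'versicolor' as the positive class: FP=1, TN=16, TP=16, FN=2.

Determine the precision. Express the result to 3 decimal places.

0.941

Precision = TP/(TP+FP) = 16/(16+1) = 16/17 = 0.941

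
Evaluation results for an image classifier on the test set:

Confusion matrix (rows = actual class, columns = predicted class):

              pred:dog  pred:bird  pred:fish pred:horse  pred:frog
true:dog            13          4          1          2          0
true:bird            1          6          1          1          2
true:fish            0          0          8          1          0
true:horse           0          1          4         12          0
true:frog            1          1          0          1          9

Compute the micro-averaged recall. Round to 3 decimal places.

0.696

Micro-averaging pools counts across classes: ΣTP=48, ΣFP=21, ΣFN=21.
Micro-recall = TP/(TP+FN) on pooled counts = 0.696 (equals overall accuracy in single-label multiclass).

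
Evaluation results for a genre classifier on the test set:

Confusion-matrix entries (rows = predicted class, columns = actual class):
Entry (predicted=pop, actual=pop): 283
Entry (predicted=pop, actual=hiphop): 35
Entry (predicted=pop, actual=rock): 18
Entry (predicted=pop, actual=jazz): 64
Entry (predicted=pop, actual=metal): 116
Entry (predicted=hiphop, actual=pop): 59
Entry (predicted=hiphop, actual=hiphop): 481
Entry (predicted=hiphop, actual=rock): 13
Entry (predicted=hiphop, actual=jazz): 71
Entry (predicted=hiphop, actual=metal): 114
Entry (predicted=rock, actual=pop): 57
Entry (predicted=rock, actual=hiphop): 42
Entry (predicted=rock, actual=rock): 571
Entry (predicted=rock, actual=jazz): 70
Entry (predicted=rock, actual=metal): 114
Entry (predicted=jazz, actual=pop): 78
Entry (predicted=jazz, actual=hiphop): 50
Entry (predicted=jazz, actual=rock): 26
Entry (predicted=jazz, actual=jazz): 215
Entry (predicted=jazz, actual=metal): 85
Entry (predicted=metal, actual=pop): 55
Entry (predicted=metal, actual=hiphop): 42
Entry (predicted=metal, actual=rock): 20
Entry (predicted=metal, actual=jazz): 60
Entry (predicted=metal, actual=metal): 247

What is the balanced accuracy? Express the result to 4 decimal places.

Balanced accuracy = mean of per-class recall.
  pop: recall = 283/532 = 0.53195
  hiphop: recall = 481/650 = 0.74000
  rock: recall = 571/648 = 0.88117
  jazz: recall = 215/480 = 0.44792
  metal: recall = 247/676 = 0.36538
Mean = (0.53195 + 0.74000 + 0.88117 + 0.44792 + 0.36538) / 5 = 0.5933

0.5933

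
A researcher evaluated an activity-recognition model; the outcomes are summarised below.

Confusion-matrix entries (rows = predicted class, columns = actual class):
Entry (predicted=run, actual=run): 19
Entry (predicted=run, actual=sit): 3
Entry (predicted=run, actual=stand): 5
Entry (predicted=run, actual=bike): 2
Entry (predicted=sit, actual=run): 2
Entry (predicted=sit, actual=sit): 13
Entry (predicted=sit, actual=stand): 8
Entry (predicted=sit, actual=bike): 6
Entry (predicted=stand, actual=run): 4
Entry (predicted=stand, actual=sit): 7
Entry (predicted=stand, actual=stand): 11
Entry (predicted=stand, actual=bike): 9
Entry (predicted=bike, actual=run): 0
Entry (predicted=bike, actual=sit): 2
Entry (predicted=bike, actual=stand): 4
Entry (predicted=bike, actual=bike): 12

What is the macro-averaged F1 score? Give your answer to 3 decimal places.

0.517

Per-class F1 score (2·TP/(2·TP+FP+FN)):
  run: TP=19, FP=3+5+2=10, FN=2+4+0=6 → 38/54 = 0.7037
  sit: TP=13, FP=2+8+6=16, FN=3+7+2=12 → 26/54 = 0.4815
  stand: TP=11, FP=4+7+9=20, FN=5+8+4=17 → 22/59 = 0.3729
  bike: TP=12, FP=0+2+4=6, FN=2+6+9=17 → 24/47 = 0.5106
Macro-F1 score = mean = (0.7037 + 0.4815 + 0.3729 + 0.5106) / 4 = 0.517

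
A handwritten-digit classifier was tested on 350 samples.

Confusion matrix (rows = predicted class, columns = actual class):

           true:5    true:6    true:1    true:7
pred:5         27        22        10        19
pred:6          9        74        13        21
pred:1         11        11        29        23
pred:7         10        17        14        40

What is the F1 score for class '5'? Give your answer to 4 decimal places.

F1 score = 2·TP/(2·TP+FP+FN).
5: TP=27, FP=22+10+19=51, FN=9+11+10=30 → 54/135 = 0.40000

0.4000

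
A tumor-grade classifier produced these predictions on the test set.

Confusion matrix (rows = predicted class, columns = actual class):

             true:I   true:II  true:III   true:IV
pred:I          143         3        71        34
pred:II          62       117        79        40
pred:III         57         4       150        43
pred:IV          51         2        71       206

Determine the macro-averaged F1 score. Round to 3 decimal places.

0.542

Per-class F1 score (2·TP/(2·TP+FP+FN)):
  I: TP=143, FP=3+71+34=108, FN=62+57+51=170 → 286/564 = 0.5071
  II: TP=117, FP=62+79+40=181, FN=3+4+2=9 → 234/424 = 0.5519
  III: TP=150, FP=57+4+43=104, FN=71+79+71=221 → 300/625 = 0.4800
  IV: TP=206, FP=51+2+71=124, FN=34+40+43=117 → 412/653 = 0.6309
Macro-F1 score = mean = (0.5071 + 0.5519 + 0.4800 + 0.6309) / 4 = 0.542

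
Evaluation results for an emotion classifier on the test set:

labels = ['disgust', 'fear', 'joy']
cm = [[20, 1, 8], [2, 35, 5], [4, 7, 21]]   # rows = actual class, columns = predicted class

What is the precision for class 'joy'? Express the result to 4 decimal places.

precision = TP/(TP+FP).
joy: TP=21, FP=8+5=13 → 21/34 = 0.61765

0.6176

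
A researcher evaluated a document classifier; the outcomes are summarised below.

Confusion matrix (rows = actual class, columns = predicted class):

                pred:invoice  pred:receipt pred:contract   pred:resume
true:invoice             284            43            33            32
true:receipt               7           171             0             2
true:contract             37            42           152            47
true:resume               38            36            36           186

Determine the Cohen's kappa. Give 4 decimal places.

0.5859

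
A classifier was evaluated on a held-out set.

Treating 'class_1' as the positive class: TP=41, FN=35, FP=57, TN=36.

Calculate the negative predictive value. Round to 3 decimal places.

0.507

NPV = TN/(TN+FN) = 36/(36+35) = 0.507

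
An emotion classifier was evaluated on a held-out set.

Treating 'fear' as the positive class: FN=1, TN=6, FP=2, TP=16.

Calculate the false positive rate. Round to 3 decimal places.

FPR = FP/(FP+TN) = 2/(2+6) = 0.250

0.250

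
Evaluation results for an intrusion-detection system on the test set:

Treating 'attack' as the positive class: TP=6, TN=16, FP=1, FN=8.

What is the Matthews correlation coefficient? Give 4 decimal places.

0.4401

MCC = (TP·TN − FP·FN) / √((TP+FP)(TP+FN)(TN+FP)(TN+FN))
Numerator = 6·16 − 1·8 = 88
Denominator = √(7·14·17·24) = √39984 = 199.9600
MCC = 88 / 199.9600 = 0.4401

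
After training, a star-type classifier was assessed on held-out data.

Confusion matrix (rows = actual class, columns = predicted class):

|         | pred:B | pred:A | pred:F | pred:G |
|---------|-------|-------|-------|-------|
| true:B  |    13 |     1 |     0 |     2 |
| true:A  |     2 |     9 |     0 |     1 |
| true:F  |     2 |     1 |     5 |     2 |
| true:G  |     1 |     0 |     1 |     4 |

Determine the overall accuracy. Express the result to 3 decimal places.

Accuracy = trace / total = (13+9+5+4=31) / 44 = 31/44 = 0.705

0.705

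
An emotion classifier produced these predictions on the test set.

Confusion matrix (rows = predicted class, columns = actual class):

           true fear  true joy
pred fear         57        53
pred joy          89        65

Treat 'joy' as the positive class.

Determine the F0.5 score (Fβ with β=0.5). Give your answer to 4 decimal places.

0.4428

Fβ = (1+β²)·TP / ((1+β²)·TP + β²·FN + FP), with β²=1/4
= 1.25·65 / (1.25·65 + 0.25·53 + 89) = 0.4428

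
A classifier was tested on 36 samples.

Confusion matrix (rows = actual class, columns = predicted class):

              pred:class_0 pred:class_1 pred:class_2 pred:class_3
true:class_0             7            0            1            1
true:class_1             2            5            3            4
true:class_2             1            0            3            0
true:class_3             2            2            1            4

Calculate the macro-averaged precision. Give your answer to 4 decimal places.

0.5293

Per-class precision (TP/(TP+FP)):
  class_0: TP=7, FP=2+1+2=5 → 7/12 = 0.58333
  class_1: TP=5, FP=0+0+2=2 → 5/7 = 0.71429
  class_2: TP=3, FP=1+3+1=5 → 3/8 = 0.37500
  class_3: TP=4, FP=1+4+0=5 → 4/9 = 0.44444
Macro-precision = mean = (0.58333 + 0.71429 + 0.37500 + 0.44444) / 4 = 0.5293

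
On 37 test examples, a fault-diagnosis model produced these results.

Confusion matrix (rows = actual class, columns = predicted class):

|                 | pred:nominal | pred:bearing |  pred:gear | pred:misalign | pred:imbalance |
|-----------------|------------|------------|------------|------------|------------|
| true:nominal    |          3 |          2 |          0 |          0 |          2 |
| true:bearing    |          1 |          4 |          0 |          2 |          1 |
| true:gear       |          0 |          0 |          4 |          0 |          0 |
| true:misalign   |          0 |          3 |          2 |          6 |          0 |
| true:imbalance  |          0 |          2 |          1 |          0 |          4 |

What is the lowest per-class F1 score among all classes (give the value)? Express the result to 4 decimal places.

0.4211

Per-class F1 score (2·TP/(2·TP+FP+FN)):
  nominal: TP=3, FP=1+0+0+0=1, FN=2+0+0+2=4 → 6/11 = 0.54545
  bearing: TP=4, FP=2+0+3+2=7, FN=1+0+2+1=4 → 8/19 = 0.42105
  gear: TP=4, FP=0+0+2+1=3, FN=0+0+0+0=0 → 8/11 = 0.72727
  misalign: TP=6, FP=0+2+0+0=2, FN=0+3+2+0=5 → 12/19 = 0.63158
  imbalance: TP=4, FP=2+1+0+0=3, FN=0+2+1+0=3 → 8/14 = 0.57143
Lowest is class 'bearing' with F1 score = 0.4211.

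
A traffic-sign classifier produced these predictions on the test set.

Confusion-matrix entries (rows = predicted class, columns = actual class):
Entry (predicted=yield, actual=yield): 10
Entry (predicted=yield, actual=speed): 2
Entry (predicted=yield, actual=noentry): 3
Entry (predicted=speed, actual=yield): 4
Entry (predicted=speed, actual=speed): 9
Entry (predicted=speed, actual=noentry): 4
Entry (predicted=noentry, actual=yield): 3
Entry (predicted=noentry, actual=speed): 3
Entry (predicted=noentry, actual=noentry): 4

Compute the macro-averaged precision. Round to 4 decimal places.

0.5320

Per-class precision (TP/(TP+FP)):
  yield: TP=10, FP=2+3=5 → 10/15 = 0.66667
  speed: TP=9, FP=4+4=8 → 9/17 = 0.52941
  noentry: TP=4, FP=3+3=6 → 4/10 = 0.40000
Macro-precision = mean = (0.66667 + 0.52941 + 0.40000) / 3 = 0.5320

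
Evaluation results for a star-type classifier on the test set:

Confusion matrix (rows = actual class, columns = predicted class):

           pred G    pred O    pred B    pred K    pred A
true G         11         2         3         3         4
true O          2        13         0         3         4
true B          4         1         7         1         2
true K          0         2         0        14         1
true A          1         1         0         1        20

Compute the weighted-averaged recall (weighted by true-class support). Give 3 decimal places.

Per-class recall (TP/(TP+FN)):
  G: TP=11, FN=2+3+3+4=12 → 11/23 = 0.4783
  O: TP=13, FN=2+0+3+4=9 → 13/22 = 0.5909
  B: TP=7, FN=4+1+1+2=8 → 7/15 = 0.4667
  K: TP=14, FN=0+2+0+1=3 → 14/17 = 0.8235
  A: TP=20, FN=1+1+0+1=3 → 20/23 = 0.8696
Weighted-recall = Σ (supportᵢ/N)·recallᵢ with N=100: (23/100)·0.4783 + (22/100)·0.5909 + (15/100)·0.4667 + (17/100)·0.8235 + (23/100)·0.8696 = 0.650

0.650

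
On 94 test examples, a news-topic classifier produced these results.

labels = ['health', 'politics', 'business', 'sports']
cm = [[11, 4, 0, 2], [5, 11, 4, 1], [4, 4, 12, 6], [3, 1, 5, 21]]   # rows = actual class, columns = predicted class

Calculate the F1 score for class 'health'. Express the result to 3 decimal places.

0.550

Take TP from the diagonal, FP from the rest of the 'health' prediction marginal, FN from the rest of the 'health' actual marginal.
F1 score = 2·TP/(2·TP+FP+FN).
health: TP=11, FP=5+4+3=12, FN=4+0+2=6 → 22/40 = 0.5500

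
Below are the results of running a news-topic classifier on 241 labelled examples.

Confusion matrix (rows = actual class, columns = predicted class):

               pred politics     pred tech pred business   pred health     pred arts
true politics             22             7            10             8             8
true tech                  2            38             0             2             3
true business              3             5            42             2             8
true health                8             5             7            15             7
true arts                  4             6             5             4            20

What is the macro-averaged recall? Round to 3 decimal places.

0.563

Per-class recall (TP/(TP+FN)):
  politics: TP=22, FN=7+10+8+8=33 → 22/55 = 0.4000
  tech: TP=38, FN=2+0+2+3=7 → 38/45 = 0.8444
  business: TP=42, FN=3+5+2+8=18 → 42/60 = 0.7000
  health: TP=15, FN=8+5+7+7=27 → 15/42 = 0.3571
  arts: TP=20, FN=4+6+5+4=19 → 20/39 = 0.5128
Macro-recall = mean = (0.4000 + 0.8444 + 0.7000 + 0.3571 + 0.5128) / 5 = 0.563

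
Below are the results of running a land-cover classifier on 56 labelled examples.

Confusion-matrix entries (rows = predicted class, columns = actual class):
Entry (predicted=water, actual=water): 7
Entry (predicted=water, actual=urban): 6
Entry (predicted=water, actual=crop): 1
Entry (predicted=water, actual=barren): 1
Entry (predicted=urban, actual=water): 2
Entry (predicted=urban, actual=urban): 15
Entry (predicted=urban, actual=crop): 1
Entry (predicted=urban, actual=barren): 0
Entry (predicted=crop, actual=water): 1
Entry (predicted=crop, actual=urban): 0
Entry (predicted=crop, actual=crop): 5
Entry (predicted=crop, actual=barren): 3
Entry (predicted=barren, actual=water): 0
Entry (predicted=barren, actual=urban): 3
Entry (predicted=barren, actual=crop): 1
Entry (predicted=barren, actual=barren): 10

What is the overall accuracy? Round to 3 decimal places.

Accuracy = trace / total = (7+15+5+10=37) / 56 = 37/56 = 0.661

0.661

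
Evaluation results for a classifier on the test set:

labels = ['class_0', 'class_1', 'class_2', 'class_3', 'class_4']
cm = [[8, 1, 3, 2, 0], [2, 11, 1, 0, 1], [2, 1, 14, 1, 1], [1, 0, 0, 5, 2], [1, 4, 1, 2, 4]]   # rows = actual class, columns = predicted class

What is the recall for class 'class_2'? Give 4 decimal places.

Treat 'class_2' as positive and all other classes as negative.
recall = TP/(TP+FN).
class_2: TP=14, FN=2+1+1+1=5 → 14/19 = 0.73684

0.7368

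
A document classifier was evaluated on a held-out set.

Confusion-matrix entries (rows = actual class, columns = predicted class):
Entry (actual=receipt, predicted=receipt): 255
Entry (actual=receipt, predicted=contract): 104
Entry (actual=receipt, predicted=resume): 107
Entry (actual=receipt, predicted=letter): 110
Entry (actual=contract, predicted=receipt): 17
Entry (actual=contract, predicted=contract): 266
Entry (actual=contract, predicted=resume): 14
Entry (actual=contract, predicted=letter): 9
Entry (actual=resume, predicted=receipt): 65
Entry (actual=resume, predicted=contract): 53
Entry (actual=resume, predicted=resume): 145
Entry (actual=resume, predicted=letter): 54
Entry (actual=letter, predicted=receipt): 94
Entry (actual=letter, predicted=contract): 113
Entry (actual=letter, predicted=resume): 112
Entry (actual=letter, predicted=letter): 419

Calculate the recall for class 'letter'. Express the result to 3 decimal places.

0.568

Treat 'letter' as positive and all other classes as negative.
recall = TP/(TP+FN).
letter: TP=419, FN=94+113+112=319 → 419/738 = 0.5678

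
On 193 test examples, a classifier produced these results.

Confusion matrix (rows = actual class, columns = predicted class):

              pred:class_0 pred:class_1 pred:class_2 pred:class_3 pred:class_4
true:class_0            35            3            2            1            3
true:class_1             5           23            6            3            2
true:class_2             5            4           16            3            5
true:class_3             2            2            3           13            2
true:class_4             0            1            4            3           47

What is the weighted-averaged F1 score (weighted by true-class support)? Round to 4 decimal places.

Per-class F1 score (2·TP/(2·TP+FP+FN)):
  class_0: TP=35, FP=5+5+2+0=12, FN=3+2+1+3=9 → 70/91 = 0.76923
  class_1: TP=23, FP=3+4+2+1=10, FN=5+6+3+2=16 → 46/72 = 0.63889
  class_2: TP=16, FP=2+6+3+4=15, FN=5+4+3+5=17 → 32/64 = 0.50000
  class_3: TP=13, FP=1+3+3+3=10, FN=2+2+3+2=9 → 26/45 = 0.57778
  class_4: TP=47, FP=3+2+5+2=12, FN=0+1+4+3=8 → 94/114 = 0.82456
Weighted-F1 score = Σ (supportᵢ/N)·F1 scoreᵢ with N=193: (44/193)·0.76923 + (39/193)·0.63889 + (33/193)·0.50000 + (22/193)·0.57778 + (55/193)·0.82456 = 0.6908

0.6908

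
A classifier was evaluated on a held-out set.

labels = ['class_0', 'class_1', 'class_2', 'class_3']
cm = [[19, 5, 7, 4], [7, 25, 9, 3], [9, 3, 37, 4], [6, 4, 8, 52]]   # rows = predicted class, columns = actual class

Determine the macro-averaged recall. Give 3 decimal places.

0.643

Per-class recall (TP/(TP+FN)):
  class_0: TP=19, FN=7+9+6=22 → 19/41 = 0.4634
  class_1: TP=25, FN=5+3+4=12 → 25/37 = 0.6757
  class_2: TP=37, FN=7+9+8=24 → 37/61 = 0.6066
  class_3: TP=52, FN=4+3+4=11 → 52/63 = 0.8254
Macro-recall = mean = (0.4634 + 0.6757 + 0.6066 + 0.8254) / 4 = 0.643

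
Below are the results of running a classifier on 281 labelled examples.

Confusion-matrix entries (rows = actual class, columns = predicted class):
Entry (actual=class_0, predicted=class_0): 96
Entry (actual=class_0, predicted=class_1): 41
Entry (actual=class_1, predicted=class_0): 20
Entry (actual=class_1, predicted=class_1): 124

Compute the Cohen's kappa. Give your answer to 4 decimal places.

0.5639

Observed agreement pₒ = trace/N = 220/281 = 0.78292
Expected agreement pₑ = Σ (rowᵢ·colᵢ)/N² = (137·116 + 144·165)/281² = 0.50217
κ = (pₒ − pₑ)/(1 − pₑ) = (0.78292 − 0.50217)/(1 − 0.50217) = 0.5639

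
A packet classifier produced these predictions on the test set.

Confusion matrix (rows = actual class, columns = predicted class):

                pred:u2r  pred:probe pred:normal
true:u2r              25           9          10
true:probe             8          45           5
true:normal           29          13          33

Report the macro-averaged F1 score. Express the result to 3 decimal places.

0.576

Per-class F1 score (2·TP/(2·TP+FP+FN)):
  u2r: TP=25, FP=8+29=37, FN=9+10=19 → 50/106 = 0.4717
  probe: TP=45, FP=9+13=22, FN=8+5=13 → 90/125 = 0.7200
  normal: TP=33, FP=10+5=15, FN=29+13=42 → 66/123 = 0.5366
Macro-F1 score = mean = (0.4717 + 0.7200 + 0.5366) / 3 = 0.576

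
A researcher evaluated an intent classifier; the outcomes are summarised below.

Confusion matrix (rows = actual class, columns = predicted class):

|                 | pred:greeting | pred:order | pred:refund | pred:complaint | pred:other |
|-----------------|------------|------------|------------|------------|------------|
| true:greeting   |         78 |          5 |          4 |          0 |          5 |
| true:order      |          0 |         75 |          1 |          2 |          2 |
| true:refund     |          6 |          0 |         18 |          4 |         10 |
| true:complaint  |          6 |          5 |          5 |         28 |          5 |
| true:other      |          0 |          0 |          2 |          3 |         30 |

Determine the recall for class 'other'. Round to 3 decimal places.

0.857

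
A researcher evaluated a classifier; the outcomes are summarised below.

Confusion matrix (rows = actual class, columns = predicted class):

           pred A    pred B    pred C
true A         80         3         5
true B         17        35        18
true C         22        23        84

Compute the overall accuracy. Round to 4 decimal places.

Accuracy = trace / total = (80+35+84=199) / 287 = 199/287 = 0.6934

0.6934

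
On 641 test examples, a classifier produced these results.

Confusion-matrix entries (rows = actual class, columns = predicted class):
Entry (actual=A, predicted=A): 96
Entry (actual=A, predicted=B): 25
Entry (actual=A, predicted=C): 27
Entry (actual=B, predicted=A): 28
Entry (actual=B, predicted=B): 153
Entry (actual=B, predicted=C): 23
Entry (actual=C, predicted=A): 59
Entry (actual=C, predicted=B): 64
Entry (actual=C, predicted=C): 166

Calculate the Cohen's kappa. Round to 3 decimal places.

0.467

Observed agreement pₒ = trace/N = 415/641 = 0.6474
Expected agreement pₑ = Σ (rowᵢ·colᵢ)/N² = (148·183 + 204·242 + 289·216)/641² = 0.3380
κ = (pₒ − pₑ)/(1 − pₑ) = (0.6474 − 0.3380)/(1 − 0.3380) = 0.467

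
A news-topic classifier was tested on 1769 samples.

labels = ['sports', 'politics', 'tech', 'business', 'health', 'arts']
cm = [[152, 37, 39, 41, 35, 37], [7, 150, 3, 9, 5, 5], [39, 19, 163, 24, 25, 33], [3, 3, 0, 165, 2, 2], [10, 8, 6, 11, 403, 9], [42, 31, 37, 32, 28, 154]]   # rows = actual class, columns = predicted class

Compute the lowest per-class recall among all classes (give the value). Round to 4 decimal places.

Per-class recall (TP/(TP+FN)):
  sports: TP=152, FN=37+39+41+35+37=189 → 152/341 = 0.44575
  politics: TP=150, FN=7+3+9+5+5=29 → 150/179 = 0.83799
  tech: TP=163, FN=39+19+24+25+33=140 → 163/303 = 0.53795
  business: TP=165, FN=3+3+0+2+2=10 → 165/175 = 0.94286
  health: TP=403, FN=10+8+6+11+9=44 → 403/447 = 0.90157
  arts: TP=154, FN=42+31+37+32+28=170 → 154/324 = 0.47531
Lowest is class 'sports' with recall = 0.4457.

0.4457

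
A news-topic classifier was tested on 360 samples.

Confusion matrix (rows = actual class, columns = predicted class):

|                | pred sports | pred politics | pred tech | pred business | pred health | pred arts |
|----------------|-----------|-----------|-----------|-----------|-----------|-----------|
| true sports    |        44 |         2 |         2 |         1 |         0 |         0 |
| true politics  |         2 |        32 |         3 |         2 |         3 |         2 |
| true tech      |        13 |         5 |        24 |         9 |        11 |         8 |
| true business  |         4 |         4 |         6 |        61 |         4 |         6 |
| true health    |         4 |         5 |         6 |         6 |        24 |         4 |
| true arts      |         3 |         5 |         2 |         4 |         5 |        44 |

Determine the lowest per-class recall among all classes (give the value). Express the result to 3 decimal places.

Per-class recall (TP/(TP+FN)):
  sports: TP=44, FN=2+2+1+0+0=5 → 44/49 = 0.8980
  politics: TP=32, FN=2+3+2+3+2=12 → 32/44 = 0.7273
  tech: TP=24, FN=13+5+9+11+8=46 → 24/70 = 0.3429
  business: TP=61, FN=4+4+6+4+6=24 → 61/85 = 0.7176
  health: TP=24, FN=4+5+6+6+4=25 → 24/49 = 0.4898
  arts: TP=44, FN=3+5+2+4+5=19 → 44/63 = 0.6984
Lowest is class 'tech' with recall = 0.343.

0.343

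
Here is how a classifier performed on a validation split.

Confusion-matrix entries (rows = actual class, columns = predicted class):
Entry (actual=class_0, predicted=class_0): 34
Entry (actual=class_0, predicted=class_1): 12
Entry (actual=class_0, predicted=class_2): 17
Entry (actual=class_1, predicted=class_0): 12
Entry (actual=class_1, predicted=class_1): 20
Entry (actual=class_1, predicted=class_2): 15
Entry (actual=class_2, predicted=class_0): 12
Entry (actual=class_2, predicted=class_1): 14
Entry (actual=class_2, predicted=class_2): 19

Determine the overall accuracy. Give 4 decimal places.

0.4710

Accuracy = trace / total = (34+20+19=73) / 155 = 73/155 = 0.4710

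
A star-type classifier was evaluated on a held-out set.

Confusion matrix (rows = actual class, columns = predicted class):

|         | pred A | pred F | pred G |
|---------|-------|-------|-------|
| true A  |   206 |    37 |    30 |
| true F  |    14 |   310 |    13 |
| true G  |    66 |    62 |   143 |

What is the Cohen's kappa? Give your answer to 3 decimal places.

0.616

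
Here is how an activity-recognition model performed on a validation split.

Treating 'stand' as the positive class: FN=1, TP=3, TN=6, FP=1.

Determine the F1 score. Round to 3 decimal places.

Precision = TP/(TP+FP) = 3/4 = 0.7500
Recall = TP/(TP+FN) = 3/4 = 0.7500
F1 = 2·TP/(2·TP+FP+FN) = 6/8 = 0.750

0.750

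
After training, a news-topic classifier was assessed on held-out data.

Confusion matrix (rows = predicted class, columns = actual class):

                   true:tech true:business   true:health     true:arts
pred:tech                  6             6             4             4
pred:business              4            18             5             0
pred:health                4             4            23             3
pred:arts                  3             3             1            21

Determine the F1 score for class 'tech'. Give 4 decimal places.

0.3243

One-vs-rest for 'tech': TP = diagonal; FP = other classes predicted 'tech'; FN = 'tech' predicted as other.
F1 score = 2·TP/(2·TP+FP+FN).
tech: TP=6, FP=6+4+4=14, FN=4+4+3=11 → 12/37 = 0.32432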